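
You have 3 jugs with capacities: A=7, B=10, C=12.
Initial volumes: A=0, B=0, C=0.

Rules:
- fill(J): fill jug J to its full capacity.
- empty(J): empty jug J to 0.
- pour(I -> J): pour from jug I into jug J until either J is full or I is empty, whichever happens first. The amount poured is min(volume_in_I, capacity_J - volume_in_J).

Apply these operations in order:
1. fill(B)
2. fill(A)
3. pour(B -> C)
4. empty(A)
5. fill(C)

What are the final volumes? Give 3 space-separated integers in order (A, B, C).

Step 1: fill(B) -> (A=0 B=10 C=0)
Step 2: fill(A) -> (A=7 B=10 C=0)
Step 3: pour(B -> C) -> (A=7 B=0 C=10)
Step 4: empty(A) -> (A=0 B=0 C=10)
Step 5: fill(C) -> (A=0 B=0 C=12)

Answer: 0 0 12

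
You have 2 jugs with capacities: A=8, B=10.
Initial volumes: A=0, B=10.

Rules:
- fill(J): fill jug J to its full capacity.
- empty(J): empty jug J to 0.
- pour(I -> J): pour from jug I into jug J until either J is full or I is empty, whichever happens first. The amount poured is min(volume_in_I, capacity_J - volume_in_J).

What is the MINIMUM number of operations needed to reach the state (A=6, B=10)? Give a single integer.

Answer: 5

Derivation:
BFS from (A=0, B=10). One shortest path:
  1. fill(A) -> (A=8 B=10)
  2. empty(B) -> (A=8 B=0)
  3. pour(A -> B) -> (A=0 B=8)
  4. fill(A) -> (A=8 B=8)
  5. pour(A -> B) -> (A=6 B=10)
Reached target in 5 moves.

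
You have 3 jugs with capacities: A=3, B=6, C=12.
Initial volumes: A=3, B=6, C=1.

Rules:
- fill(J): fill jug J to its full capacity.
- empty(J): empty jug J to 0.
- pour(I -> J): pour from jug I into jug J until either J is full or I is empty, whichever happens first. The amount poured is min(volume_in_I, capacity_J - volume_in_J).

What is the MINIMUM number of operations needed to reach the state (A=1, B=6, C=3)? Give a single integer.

Answer: 5

Derivation:
BFS from (A=3, B=6, C=1). One shortest path:
  1. empty(B) -> (A=3 B=0 C=1)
  2. pour(A -> B) -> (A=0 B=3 C=1)
  3. pour(C -> A) -> (A=1 B=3 C=0)
  4. pour(B -> C) -> (A=1 B=0 C=3)
  5. fill(B) -> (A=1 B=6 C=3)
Reached target in 5 moves.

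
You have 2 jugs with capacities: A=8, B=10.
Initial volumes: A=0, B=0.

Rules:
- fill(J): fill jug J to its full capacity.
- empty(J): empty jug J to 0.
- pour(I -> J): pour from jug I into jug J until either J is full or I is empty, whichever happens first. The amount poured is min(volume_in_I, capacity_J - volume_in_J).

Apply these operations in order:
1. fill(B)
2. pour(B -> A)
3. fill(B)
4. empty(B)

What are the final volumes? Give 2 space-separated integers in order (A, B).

Step 1: fill(B) -> (A=0 B=10)
Step 2: pour(B -> A) -> (A=8 B=2)
Step 3: fill(B) -> (A=8 B=10)
Step 4: empty(B) -> (A=8 B=0)

Answer: 8 0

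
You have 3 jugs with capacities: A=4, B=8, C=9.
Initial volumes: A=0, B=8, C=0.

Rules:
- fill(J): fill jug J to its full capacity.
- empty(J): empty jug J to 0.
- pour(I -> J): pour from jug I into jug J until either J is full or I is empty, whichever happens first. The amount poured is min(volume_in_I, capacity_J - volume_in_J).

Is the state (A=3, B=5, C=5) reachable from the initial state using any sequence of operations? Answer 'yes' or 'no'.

Answer: no

Derivation:
BFS explored all 282 reachable states.
Reachable set includes: (0,0,0), (0,0,1), (0,0,2), (0,0,3), (0,0,4), (0,0,5), (0,0,6), (0,0,7), (0,0,8), (0,0,9), (0,1,0), (0,1,1) ...
Target (A=3, B=5, C=5) not in reachable set → no.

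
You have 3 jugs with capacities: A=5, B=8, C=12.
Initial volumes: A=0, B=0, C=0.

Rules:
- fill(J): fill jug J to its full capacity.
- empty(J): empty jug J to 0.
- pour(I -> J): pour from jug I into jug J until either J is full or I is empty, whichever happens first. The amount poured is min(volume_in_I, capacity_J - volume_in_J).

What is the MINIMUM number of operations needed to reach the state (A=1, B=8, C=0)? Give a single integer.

Answer: 6

Derivation:
BFS from (A=0, B=0, C=0). One shortest path:
  1. fill(A) -> (A=5 B=0 C=0)
  2. fill(B) -> (A=5 B=8 C=0)
  3. pour(B -> C) -> (A=5 B=0 C=8)
  4. fill(B) -> (A=5 B=8 C=8)
  5. pour(A -> C) -> (A=1 B=8 C=12)
  6. empty(C) -> (A=1 B=8 C=0)
Reached target in 6 moves.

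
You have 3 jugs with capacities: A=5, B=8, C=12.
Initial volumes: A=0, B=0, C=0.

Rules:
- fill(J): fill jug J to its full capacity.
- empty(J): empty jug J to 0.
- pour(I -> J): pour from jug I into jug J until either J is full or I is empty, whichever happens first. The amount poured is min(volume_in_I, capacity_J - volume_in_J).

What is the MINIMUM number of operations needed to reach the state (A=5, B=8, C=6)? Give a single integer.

BFS from (A=0, B=0, C=0). One shortest path:
  1. fill(C) -> (A=0 B=0 C=12)
  2. pour(C -> A) -> (A=5 B=0 C=7)
  3. empty(A) -> (A=0 B=0 C=7)
  4. pour(C -> A) -> (A=5 B=0 C=2)
  5. pour(C -> B) -> (A=5 B=2 C=0)
  6. fill(C) -> (A=5 B=2 C=12)
  7. pour(C -> B) -> (A=5 B=8 C=6)
Reached target in 7 moves.

Answer: 7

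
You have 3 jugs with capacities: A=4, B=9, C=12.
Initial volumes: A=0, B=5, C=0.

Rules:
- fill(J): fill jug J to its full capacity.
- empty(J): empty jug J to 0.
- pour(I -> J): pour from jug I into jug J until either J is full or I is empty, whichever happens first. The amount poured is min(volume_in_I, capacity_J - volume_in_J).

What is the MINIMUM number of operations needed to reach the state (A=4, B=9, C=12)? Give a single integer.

BFS from (A=0, B=5, C=0). One shortest path:
  1. fill(A) -> (A=4 B=5 C=0)
  2. fill(B) -> (A=4 B=9 C=0)
  3. fill(C) -> (A=4 B=9 C=12)
Reached target in 3 moves.

Answer: 3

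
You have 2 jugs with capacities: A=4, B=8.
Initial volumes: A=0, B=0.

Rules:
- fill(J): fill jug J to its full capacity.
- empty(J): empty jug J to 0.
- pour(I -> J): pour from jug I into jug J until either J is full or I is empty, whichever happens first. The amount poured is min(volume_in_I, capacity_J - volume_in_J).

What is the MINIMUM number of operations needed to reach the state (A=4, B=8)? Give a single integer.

Answer: 2

Derivation:
BFS from (A=0, B=0). One shortest path:
  1. fill(A) -> (A=4 B=0)
  2. fill(B) -> (A=4 B=8)
Reached target in 2 moves.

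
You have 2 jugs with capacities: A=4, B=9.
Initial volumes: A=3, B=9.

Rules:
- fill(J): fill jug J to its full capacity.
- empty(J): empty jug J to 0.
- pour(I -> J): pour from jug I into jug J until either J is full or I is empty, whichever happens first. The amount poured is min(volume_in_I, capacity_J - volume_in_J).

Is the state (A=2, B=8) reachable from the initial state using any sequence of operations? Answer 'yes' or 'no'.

BFS explored all 26 reachable states.
Reachable set includes: (0,0), (0,1), (0,2), (0,3), (0,4), (0,5), (0,6), (0,7), (0,8), (0,9), (1,0), (1,9) ...
Target (A=2, B=8) not in reachable set → no.

Answer: no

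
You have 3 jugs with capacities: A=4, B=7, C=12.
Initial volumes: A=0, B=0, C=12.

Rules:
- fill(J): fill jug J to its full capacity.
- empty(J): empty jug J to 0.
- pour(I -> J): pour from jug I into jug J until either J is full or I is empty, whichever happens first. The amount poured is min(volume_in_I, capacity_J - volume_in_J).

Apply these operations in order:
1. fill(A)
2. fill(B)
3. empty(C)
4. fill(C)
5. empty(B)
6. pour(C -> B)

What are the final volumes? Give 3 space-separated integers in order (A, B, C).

Answer: 4 7 5

Derivation:
Step 1: fill(A) -> (A=4 B=0 C=12)
Step 2: fill(B) -> (A=4 B=7 C=12)
Step 3: empty(C) -> (A=4 B=7 C=0)
Step 4: fill(C) -> (A=4 B=7 C=12)
Step 5: empty(B) -> (A=4 B=0 C=12)
Step 6: pour(C -> B) -> (A=4 B=7 C=5)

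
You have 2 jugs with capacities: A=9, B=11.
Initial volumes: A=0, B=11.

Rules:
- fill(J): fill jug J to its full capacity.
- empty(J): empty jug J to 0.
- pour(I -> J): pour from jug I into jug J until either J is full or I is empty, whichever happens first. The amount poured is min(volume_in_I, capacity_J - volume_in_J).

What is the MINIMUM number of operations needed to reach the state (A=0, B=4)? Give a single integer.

Answer: 6

Derivation:
BFS from (A=0, B=11). One shortest path:
  1. pour(B -> A) -> (A=9 B=2)
  2. empty(A) -> (A=0 B=2)
  3. pour(B -> A) -> (A=2 B=0)
  4. fill(B) -> (A=2 B=11)
  5. pour(B -> A) -> (A=9 B=4)
  6. empty(A) -> (A=0 B=4)
Reached target in 6 moves.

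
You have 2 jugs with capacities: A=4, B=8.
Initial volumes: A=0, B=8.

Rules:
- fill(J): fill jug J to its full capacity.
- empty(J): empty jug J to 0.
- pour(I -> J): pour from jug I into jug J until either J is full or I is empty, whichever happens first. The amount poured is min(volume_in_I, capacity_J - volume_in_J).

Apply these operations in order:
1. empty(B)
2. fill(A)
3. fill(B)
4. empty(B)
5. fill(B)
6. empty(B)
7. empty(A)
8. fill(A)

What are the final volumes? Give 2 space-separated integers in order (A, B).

Answer: 4 0

Derivation:
Step 1: empty(B) -> (A=0 B=0)
Step 2: fill(A) -> (A=4 B=0)
Step 3: fill(B) -> (A=4 B=8)
Step 4: empty(B) -> (A=4 B=0)
Step 5: fill(B) -> (A=4 B=8)
Step 6: empty(B) -> (A=4 B=0)
Step 7: empty(A) -> (A=0 B=0)
Step 8: fill(A) -> (A=4 B=0)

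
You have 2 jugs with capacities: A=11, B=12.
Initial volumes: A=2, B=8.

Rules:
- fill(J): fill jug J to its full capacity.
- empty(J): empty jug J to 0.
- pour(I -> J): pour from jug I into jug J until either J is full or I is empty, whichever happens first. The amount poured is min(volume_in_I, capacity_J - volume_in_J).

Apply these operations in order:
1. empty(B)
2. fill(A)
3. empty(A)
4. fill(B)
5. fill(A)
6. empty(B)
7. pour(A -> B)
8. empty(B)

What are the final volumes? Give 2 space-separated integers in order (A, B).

Step 1: empty(B) -> (A=2 B=0)
Step 2: fill(A) -> (A=11 B=0)
Step 3: empty(A) -> (A=0 B=0)
Step 4: fill(B) -> (A=0 B=12)
Step 5: fill(A) -> (A=11 B=12)
Step 6: empty(B) -> (A=11 B=0)
Step 7: pour(A -> B) -> (A=0 B=11)
Step 8: empty(B) -> (A=0 B=0)

Answer: 0 0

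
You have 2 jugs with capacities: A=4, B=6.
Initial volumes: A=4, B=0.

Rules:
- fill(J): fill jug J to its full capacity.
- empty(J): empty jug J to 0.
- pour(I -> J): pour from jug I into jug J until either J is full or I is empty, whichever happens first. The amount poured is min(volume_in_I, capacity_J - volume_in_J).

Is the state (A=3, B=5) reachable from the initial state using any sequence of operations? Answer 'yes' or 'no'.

BFS explored all 10 reachable states.
Reachable set includes: (0,0), (0,2), (0,4), (0,6), (2,0), (2,6), (4,0), (4,2), (4,4), (4,6)
Target (A=3, B=5) not in reachable set → no.

Answer: no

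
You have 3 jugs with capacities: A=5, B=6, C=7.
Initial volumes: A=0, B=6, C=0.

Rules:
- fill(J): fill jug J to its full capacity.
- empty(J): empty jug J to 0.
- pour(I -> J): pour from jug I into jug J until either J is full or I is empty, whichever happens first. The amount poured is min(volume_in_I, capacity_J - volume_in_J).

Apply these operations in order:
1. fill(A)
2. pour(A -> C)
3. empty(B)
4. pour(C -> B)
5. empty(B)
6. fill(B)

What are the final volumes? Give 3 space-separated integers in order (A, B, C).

Step 1: fill(A) -> (A=5 B=6 C=0)
Step 2: pour(A -> C) -> (A=0 B=6 C=5)
Step 3: empty(B) -> (A=0 B=0 C=5)
Step 4: pour(C -> B) -> (A=0 B=5 C=0)
Step 5: empty(B) -> (A=0 B=0 C=0)
Step 6: fill(B) -> (A=0 B=6 C=0)

Answer: 0 6 0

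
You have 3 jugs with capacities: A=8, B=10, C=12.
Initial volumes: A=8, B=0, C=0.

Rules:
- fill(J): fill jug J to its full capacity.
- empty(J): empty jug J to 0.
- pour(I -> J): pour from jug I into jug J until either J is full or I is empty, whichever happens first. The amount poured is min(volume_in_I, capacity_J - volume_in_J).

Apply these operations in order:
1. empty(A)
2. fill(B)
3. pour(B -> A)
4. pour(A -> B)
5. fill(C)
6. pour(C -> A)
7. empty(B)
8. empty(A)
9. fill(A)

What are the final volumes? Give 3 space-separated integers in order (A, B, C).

Answer: 8 0 4

Derivation:
Step 1: empty(A) -> (A=0 B=0 C=0)
Step 2: fill(B) -> (A=0 B=10 C=0)
Step 3: pour(B -> A) -> (A=8 B=2 C=0)
Step 4: pour(A -> B) -> (A=0 B=10 C=0)
Step 5: fill(C) -> (A=0 B=10 C=12)
Step 6: pour(C -> A) -> (A=8 B=10 C=4)
Step 7: empty(B) -> (A=8 B=0 C=4)
Step 8: empty(A) -> (A=0 B=0 C=4)
Step 9: fill(A) -> (A=8 B=0 C=4)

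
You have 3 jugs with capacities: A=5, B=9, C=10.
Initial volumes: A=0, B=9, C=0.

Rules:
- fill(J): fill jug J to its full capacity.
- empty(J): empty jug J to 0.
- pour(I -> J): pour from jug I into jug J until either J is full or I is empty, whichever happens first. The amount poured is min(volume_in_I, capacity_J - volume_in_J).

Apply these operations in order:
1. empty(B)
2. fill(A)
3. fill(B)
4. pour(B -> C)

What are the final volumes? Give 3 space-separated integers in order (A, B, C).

Step 1: empty(B) -> (A=0 B=0 C=0)
Step 2: fill(A) -> (A=5 B=0 C=0)
Step 3: fill(B) -> (A=5 B=9 C=0)
Step 4: pour(B -> C) -> (A=5 B=0 C=9)

Answer: 5 0 9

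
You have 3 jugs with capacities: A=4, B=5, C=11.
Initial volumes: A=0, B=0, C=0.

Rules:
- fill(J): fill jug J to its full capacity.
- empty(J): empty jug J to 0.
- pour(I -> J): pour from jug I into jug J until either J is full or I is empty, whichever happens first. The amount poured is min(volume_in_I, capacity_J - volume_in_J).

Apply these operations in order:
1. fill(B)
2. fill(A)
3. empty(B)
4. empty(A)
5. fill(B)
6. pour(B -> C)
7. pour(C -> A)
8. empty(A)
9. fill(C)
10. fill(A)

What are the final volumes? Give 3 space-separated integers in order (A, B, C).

Step 1: fill(B) -> (A=0 B=5 C=0)
Step 2: fill(A) -> (A=4 B=5 C=0)
Step 3: empty(B) -> (A=4 B=0 C=0)
Step 4: empty(A) -> (A=0 B=0 C=0)
Step 5: fill(B) -> (A=0 B=5 C=0)
Step 6: pour(B -> C) -> (A=0 B=0 C=5)
Step 7: pour(C -> A) -> (A=4 B=0 C=1)
Step 8: empty(A) -> (A=0 B=0 C=1)
Step 9: fill(C) -> (A=0 B=0 C=11)
Step 10: fill(A) -> (A=4 B=0 C=11)

Answer: 4 0 11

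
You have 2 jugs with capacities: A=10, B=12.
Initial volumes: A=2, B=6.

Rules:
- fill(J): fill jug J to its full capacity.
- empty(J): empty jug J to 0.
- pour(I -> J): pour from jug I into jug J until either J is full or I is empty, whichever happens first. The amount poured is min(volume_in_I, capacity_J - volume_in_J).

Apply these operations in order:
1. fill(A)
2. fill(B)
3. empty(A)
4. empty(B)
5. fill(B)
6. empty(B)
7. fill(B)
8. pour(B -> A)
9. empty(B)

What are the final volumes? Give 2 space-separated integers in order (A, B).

Answer: 10 0

Derivation:
Step 1: fill(A) -> (A=10 B=6)
Step 2: fill(B) -> (A=10 B=12)
Step 3: empty(A) -> (A=0 B=12)
Step 4: empty(B) -> (A=0 B=0)
Step 5: fill(B) -> (A=0 B=12)
Step 6: empty(B) -> (A=0 B=0)
Step 7: fill(B) -> (A=0 B=12)
Step 8: pour(B -> A) -> (A=10 B=2)
Step 9: empty(B) -> (A=10 B=0)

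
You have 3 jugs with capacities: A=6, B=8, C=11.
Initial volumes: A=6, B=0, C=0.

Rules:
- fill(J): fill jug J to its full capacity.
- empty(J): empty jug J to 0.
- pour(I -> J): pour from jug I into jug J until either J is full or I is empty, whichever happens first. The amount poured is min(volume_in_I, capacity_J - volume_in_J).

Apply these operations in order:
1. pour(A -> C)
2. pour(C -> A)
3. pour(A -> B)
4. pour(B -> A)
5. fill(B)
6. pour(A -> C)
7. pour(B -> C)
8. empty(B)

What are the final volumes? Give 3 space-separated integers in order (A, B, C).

Answer: 0 0 11

Derivation:
Step 1: pour(A -> C) -> (A=0 B=0 C=6)
Step 2: pour(C -> A) -> (A=6 B=0 C=0)
Step 3: pour(A -> B) -> (A=0 B=6 C=0)
Step 4: pour(B -> A) -> (A=6 B=0 C=0)
Step 5: fill(B) -> (A=6 B=8 C=0)
Step 6: pour(A -> C) -> (A=0 B=8 C=6)
Step 7: pour(B -> C) -> (A=0 B=3 C=11)
Step 8: empty(B) -> (A=0 B=0 C=11)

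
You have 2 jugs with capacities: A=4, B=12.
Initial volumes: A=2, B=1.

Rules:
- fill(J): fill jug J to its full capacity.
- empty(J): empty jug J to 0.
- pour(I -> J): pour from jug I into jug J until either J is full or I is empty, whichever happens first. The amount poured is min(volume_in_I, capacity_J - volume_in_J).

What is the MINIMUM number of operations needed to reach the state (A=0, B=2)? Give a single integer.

BFS from (A=2, B=1). One shortest path:
  1. empty(B) -> (A=2 B=0)
  2. pour(A -> B) -> (A=0 B=2)
Reached target in 2 moves.

Answer: 2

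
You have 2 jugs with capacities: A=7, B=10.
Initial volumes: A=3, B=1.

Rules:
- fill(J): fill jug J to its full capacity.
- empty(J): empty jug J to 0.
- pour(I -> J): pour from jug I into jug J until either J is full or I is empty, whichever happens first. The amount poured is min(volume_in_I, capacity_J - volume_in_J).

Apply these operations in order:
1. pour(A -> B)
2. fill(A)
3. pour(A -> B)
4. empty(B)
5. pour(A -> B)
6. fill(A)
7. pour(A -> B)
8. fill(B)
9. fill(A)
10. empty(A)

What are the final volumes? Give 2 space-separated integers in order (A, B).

Answer: 0 10

Derivation:
Step 1: pour(A -> B) -> (A=0 B=4)
Step 2: fill(A) -> (A=7 B=4)
Step 3: pour(A -> B) -> (A=1 B=10)
Step 4: empty(B) -> (A=1 B=0)
Step 5: pour(A -> B) -> (A=0 B=1)
Step 6: fill(A) -> (A=7 B=1)
Step 7: pour(A -> B) -> (A=0 B=8)
Step 8: fill(B) -> (A=0 B=10)
Step 9: fill(A) -> (A=7 B=10)
Step 10: empty(A) -> (A=0 B=10)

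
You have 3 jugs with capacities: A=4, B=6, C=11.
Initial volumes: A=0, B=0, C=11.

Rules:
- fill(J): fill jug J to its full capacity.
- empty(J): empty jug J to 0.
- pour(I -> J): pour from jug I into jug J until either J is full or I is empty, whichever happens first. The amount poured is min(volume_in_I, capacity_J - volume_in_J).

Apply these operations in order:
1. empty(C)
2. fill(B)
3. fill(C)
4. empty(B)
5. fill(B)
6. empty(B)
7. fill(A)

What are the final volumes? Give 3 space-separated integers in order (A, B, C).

Step 1: empty(C) -> (A=0 B=0 C=0)
Step 2: fill(B) -> (A=0 B=6 C=0)
Step 3: fill(C) -> (A=0 B=6 C=11)
Step 4: empty(B) -> (A=0 B=0 C=11)
Step 5: fill(B) -> (A=0 B=6 C=11)
Step 6: empty(B) -> (A=0 B=0 C=11)
Step 7: fill(A) -> (A=4 B=0 C=11)

Answer: 4 0 11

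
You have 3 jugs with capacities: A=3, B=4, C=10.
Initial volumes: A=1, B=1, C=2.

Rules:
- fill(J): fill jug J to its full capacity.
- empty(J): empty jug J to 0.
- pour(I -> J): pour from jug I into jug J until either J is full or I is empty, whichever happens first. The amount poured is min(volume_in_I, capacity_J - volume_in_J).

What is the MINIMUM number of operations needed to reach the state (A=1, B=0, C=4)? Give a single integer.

BFS from (A=1, B=1, C=2). One shortest path:
  1. fill(B) -> (A=1 B=4 C=2)
  2. empty(C) -> (A=1 B=4 C=0)
  3. pour(B -> C) -> (A=1 B=0 C=4)
Reached target in 3 moves.

Answer: 3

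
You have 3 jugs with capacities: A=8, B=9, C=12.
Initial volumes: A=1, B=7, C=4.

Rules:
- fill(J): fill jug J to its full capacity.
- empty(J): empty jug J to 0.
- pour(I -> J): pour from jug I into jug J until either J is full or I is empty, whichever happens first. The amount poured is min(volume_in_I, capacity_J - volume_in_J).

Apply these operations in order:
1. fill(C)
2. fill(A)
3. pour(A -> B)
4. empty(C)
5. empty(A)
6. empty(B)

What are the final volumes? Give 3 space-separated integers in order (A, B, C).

Step 1: fill(C) -> (A=1 B=7 C=12)
Step 2: fill(A) -> (A=8 B=7 C=12)
Step 3: pour(A -> B) -> (A=6 B=9 C=12)
Step 4: empty(C) -> (A=6 B=9 C=0)
Step 5: empty(A) -> (A=0 B=9 C=0)
Step 6: empty(B) -> (A=0 B=0 C=0)

Answer: 0 0 0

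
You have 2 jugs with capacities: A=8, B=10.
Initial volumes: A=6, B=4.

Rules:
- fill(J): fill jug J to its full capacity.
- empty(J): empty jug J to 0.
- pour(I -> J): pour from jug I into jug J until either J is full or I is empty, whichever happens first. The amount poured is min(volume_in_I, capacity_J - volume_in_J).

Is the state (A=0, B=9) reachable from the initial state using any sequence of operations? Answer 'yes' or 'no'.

BFS explored all 19 reachable states.
Reachable set includes: (0,0), (0,2), (0,4), (0,6), (0,8), (0,10), (2,0), (2,10), (4,0), (4,10), (6,0), (6,4) ...
Target (A=0, B=9) not in reachable set → no.

Answer: no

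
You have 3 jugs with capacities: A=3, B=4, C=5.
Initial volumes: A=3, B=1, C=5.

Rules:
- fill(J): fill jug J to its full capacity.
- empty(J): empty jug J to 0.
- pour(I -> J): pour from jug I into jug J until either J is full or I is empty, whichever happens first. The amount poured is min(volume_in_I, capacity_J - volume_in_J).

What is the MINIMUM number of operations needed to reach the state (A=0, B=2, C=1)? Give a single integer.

Answer: 5

Derivation:
BFS from (A=3, B=1, C=5). One shortest path:
  1. empty(A) -> (A=0 B=1 C=5)
  2. pour(B -> A) -> (A=1 B=0 C=5)
  3. pour(C -> B) -> (A=1 B=4 C=1)
  4. pour(B -> A) -> (A=3 B=2 C=1)
  5. empty(A) -> (A=0 B=2 C=1)
Reached target in 5 moves.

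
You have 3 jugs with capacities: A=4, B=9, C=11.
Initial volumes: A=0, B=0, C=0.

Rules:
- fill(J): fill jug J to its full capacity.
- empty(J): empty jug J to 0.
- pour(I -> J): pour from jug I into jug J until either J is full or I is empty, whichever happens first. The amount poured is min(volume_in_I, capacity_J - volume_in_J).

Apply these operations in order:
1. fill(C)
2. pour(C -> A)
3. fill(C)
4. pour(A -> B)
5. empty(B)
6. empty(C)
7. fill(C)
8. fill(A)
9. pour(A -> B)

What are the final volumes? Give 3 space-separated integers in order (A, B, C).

Answer: 0 4 11

Derivation:
Step 1: fill(C) -> (A=0 B=0 C=11)
Step 2: pour(C -> A) -> (A=4 B=0 C=7)
Step 3: fill(C) -> (A=4 B=0 C=11)
Step 4: pour(A -> B) -> (A=0 B=4 C=11)
Step 5: empty(B) -> (A=0 B=0 C=11)
Step 6: empty(C) -> (A=0 B=0 C=0)
Step 7: fill(C) -> (A=0 B=0 C=11)
Step 8: fill(A) -> (A=4 B=0 C=11)
Step 9: pour(A -> B) -> (A=0 B=4 C=11)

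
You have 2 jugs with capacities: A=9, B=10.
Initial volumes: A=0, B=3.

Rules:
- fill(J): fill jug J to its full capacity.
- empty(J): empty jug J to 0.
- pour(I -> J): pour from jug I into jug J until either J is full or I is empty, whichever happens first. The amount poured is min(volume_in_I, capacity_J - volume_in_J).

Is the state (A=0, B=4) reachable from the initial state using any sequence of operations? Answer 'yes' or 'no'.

BFS from (A=0, B=3):
  1. pour(B -> A) -> (A=3 B=0)
  2. fill(B) -> (A=3 B=10)
  3. pour(B -> A) -> (A=9 B=4)
  4. empty(A) -> (A=0 B=4)
Target reached → yes.

Answer: yes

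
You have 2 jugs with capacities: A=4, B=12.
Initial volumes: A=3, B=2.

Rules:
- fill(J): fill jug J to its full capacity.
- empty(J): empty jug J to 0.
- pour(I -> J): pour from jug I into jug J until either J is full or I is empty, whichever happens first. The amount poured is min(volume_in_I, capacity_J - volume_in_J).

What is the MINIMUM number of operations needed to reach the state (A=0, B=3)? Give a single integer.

Answer: 2

Derivation:
BFS from (A=3, B=2). One shortest path:
  1. empty(B) -> (A=3 B=0)
  2. pour(A -> B) -> (A=0 B=3)
Reached target in 2 moves.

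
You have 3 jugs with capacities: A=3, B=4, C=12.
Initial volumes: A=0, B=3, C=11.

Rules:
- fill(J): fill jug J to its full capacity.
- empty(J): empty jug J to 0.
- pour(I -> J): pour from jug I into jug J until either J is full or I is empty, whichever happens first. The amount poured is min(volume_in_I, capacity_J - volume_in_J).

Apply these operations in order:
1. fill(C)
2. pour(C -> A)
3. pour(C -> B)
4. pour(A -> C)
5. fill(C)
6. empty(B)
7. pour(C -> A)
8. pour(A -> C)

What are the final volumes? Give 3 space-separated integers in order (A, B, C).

Answer: 0 0 12

Derivation:
Step 1: fill(C) -> (A=0 B=3 C=12)
Step 2: pour(C -> A) -> (A=3 B=3 C=9)
Step 3: pour(C -> B) -> (A=3 B=4 C=8)
Step 4: pour(A -> C) -> (A=0 B=4 C=11)
Step 5: fill(C) -> (A=0 B=4 C=12)
Step 6: empty(B) -> (A=0 B=0 C=12)
Step 7: pour(C -> A) -> (A=3 B=0 C=9)
Step 8: pour(A -> C) -> (A=0 B=0 C=12)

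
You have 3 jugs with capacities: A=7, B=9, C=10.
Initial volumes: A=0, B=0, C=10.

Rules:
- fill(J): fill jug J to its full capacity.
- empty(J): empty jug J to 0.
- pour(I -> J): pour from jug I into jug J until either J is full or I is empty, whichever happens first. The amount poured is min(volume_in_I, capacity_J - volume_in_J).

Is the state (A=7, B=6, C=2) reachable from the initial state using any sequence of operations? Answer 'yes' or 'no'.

BFS from (A=0, B=0, C=10):
  1. fill(A) -> (A=7 B=0 C=10)
  2. pour(C -> B) -> (A=7 B=9 C=1)
  3. empty(B) -> (A=7 B=0 C=1)
  4. pour(C -> B) -> (A=7 B=1 C=0)
  5. pour(A -> C) -> (A=0 B=1 C=7)
  6. fill(A) -> (A=7 B=1 C=7)
  7. pour(A -> C) -> (A=4 B=1 C=10)
  8. pour(C -> B) -> (A=4 B=9 C=2)
  9. pour(B -> A) -> (A=7 B=6 C=2)
Target reached → yes.

Answer: yes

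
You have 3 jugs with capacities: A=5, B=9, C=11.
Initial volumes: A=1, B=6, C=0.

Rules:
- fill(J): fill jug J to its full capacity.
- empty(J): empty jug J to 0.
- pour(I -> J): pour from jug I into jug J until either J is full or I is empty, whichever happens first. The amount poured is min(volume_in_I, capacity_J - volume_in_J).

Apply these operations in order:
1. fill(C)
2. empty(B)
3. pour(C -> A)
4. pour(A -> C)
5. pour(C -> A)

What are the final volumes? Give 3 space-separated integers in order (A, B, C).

Answer: 5 0 7

Derivation:
Step 1: fill(C) -> (A=1 B=6 C=11)
Step 2: empty(B) -> (A=1 B=0 C=11)
Step 3: pour(C -> A) -> (A=5 B=0 C=7)
Step 4: pour(A -> C) -> (A=1 B=0 C=11)
Step 5: pour(C -> A) -> (A=5 B=0 C=7)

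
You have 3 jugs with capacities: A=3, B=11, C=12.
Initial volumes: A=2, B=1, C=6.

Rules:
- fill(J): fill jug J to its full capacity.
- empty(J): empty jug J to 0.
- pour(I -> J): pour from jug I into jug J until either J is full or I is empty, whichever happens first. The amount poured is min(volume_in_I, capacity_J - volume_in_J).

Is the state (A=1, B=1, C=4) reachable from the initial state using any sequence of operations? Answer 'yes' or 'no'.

BFS explored all 405 reachable states.
Reachable set includes: (0,0,0), (0,0,1), (0,0,2), (0,0,3), (0,0,4), (0,0,5), (0,0,6), (0,0,7), (0,0,8), (0,0,9), (0,0,10), (0,0,11) ...
Target (A=1, B=1, C=4) not in reachable set → no.

Answer: no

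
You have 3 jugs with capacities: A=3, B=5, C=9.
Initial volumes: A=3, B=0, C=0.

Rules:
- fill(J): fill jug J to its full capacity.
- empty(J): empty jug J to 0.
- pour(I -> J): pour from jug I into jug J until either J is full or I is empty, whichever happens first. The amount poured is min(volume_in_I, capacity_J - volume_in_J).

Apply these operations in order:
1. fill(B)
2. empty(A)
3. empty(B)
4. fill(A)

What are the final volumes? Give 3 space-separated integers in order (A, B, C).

Answer: 3 0 0

Derivation:
Step 1: fill(B) -> (A=3 B=5 C=0)
Step 2: empty(A) -> (A=0 B=5 C=0)
Step 3: empty(B) -> (A=0 B=0 C=0)
Step 4: fill(A) -> (A=3 B=0 C=0)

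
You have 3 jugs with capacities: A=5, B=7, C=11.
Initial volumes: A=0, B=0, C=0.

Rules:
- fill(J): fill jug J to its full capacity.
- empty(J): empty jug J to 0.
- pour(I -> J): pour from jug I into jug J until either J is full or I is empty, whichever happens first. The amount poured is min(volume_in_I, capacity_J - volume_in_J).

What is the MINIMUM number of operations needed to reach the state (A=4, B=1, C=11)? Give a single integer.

BFS from (A=0, B=0, C=0). One shortest path:
  1. fill(C) -> (A=0 B=0 C=11)
  2. pour(C -> A) -> (A=5 B=0 C=6)
  3. pour(C -> B) -> (A=5 B=6 C=0)
  4. pour(A -> C) -> (A=0 B=6 C=5)
  5. fill(A) -> (A=5 B=6 C=5)
  6. pour(A -> B) -> (A=4 B=7 C=5)
  7. pour(B -> C) -> (A=4 B=1 C=11)
Reached target in 7 moves.

Answer: 7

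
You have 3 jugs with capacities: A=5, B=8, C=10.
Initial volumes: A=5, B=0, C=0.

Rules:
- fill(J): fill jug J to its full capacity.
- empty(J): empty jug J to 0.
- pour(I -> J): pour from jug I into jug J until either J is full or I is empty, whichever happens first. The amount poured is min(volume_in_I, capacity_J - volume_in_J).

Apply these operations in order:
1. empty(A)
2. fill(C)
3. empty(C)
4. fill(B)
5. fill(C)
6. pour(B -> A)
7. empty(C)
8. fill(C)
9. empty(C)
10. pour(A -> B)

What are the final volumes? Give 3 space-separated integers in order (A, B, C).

Step 1: empty(A) -> (A=0 B=0 C=0)
Step 2: fill(C) -> (A=0 B=0 C=10)
Step 3: empty(C) -> (A=0 B=0 C=0)
Step 4: fill(B) -> (A=0 B=8 C=0)
Step 5: fill(C) -> (A=0 B=8 C=10)
Step 6: pour(B -> A) -> (A=5 B=3 C=10)
Step 7: empty(C) -> (A=5 B=3 C=0)
Step 8: fill(C) -> (A=5 B=3 C=10)
Step 9: empty(C) -> (A=5 B=3 C=0)
Step 10: pour(A -> B) -> (A=0 B=8 C=0)

Answer: 0 8 0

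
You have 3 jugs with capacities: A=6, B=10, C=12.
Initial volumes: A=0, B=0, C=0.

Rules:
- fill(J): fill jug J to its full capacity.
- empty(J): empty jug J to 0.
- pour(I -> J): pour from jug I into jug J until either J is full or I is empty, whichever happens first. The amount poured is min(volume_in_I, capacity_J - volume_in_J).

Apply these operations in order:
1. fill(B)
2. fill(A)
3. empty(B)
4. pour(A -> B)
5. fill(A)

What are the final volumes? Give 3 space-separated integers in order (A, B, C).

Step 1: fill(B) -> (A=0 B=10 C=0)
Step 2: fill(A) -> (A=6 B=10 C=0)
Step 3: empty(B) -> (A=6 B=0 C=0)
Step 4: pour(A -> B) -> (A=0 B=6 C=0)
Step 5: fill(A) -> (A=6 B=6 C=0)

Answer: 6 6 0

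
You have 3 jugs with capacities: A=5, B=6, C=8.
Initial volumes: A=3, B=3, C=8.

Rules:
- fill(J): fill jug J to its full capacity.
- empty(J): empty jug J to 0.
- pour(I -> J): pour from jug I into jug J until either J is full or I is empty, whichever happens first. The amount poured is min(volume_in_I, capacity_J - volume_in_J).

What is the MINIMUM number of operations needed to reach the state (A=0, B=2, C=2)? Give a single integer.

Answer: 6

Derivation:
BFS from (A=3, B=3, C=8). One shortest path:
  1. fill(A) -> (A=5 B=3 C=8)
  2. pour(A -> B) -> (A=2 B=6 C=8)
  3. empty(B) -> (A=2 B=0 C=8)
  4. pour(C -> B) -> (A=2 B=6 C=2)
  5. empty(B) -> (A=2 B=0 C=2)
  6. pour(A -> B) -> (A=0 B=2 C=2)
Reached target in 6 moves.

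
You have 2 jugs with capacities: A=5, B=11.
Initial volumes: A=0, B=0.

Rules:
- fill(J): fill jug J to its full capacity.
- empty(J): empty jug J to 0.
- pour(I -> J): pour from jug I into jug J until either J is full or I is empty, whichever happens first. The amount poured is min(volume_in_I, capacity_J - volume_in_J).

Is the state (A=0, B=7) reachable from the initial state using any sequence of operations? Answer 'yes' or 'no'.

BFS from (A=0, B=0):
  1. fill(B) -> (A=0 B=11)
  2. pour(B -> A) -> (A=5 B=6)
  3. empty(A) -> (A=0 B=6)
  4. pour(B -> A) -> (A=5 B=1)
  5. empty(A) -> (A=0 B=1)
  6. pour(B -> A) -> (A=1 B=0)
  7. fill(B) -> (A=1 B=11)
  8. pour(B -> A) -> (A=5 B=7)
  9. empty(A) -> (A=0 B=7)
Target reached → yes.

Answer: yes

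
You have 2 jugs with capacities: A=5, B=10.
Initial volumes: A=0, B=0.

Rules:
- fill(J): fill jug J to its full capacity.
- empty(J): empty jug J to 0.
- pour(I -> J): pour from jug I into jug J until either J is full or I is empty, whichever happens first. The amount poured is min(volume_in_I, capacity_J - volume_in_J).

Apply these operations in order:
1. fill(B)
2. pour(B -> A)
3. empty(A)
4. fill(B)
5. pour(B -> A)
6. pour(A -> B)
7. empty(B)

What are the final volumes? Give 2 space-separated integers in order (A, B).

Step 1: fill(B) -> (A=0 B=10)
Step 2: pour(B -> A) -> (A=5 B=5)
Step 3: empty(A) -> (A=0 B=5)
Step 4: fill(B) -> (A=0 B=10)
Step 5: pour(B -> A) -> (A=5 B=5)
Step 6: pour(A -> B) -> (A=0 B=10)
Step 7: empty(B) -> (A=0 B=0)

Answer: 0 0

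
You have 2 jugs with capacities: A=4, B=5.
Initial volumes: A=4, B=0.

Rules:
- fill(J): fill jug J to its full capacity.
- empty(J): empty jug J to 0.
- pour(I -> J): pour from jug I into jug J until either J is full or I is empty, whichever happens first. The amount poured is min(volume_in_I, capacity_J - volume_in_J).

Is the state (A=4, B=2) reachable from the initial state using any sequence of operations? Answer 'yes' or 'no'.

Answer: yes

Derivation:
BFS from (A=4, B=0):
  1. empty(A) -> (A=0 B=0)
  2. fill(B) -> (A=0 B=5)
  3. pour(B -> A) -> (A=4 B=1)
  4. empty(A) -> (A=0 B=1)
  5. pour(B -> A) -> (A=1 B=0)
  6. fill(B) -> (A=1 B=5)
  7. pour(B -> A) -> (A=4 B=2)
Target reached → yes.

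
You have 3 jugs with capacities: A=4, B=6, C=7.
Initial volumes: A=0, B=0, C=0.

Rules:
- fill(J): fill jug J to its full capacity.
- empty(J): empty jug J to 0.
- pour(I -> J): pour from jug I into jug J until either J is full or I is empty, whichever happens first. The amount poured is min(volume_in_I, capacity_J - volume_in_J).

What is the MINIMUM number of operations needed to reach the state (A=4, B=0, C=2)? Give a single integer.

BFS from (A=0, B=0, C=0). One shortest path:
  1. fill(B) -> (A=0 B=6 C=0)
  2. pour(B -> A) -> (A=4 B=2 C=0)
  3. pour(B -> C) -> (A=4 B=0 C=2)
Reached target in 3 moves.

Answer: 3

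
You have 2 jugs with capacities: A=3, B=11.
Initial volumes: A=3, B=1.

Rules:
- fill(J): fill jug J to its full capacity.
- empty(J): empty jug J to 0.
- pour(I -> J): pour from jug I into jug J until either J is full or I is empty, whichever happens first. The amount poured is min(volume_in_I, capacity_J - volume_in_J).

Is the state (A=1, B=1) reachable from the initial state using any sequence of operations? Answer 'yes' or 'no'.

Answer: no

Derivation:
BFS explored all 28 reachable states.
Reachable set includes: (0,0), (0,1), (0,2), (0,3), (0,4), (0,5), (0,6), (0,7), (0,8), (0,9), (0,10), (0,11) ...
Target (A=1, B=1) not in reachable set → no.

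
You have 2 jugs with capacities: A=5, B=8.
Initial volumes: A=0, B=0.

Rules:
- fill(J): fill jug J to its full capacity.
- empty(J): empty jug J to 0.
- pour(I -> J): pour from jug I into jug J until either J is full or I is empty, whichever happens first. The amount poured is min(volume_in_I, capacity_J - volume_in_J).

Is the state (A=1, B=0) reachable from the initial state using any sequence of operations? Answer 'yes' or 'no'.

BFS from (A=0, B=0):
  1. fill(B) -> (A=0 B=8)
  2. pour(B -> A) -> (A=5 B=3)
  3. empty(A) -> (A=0 B=3)
  4. pour(B -> A) -> (A=3 B=0)
  5. fill(B) -> (A=3 B=8)
  6. pour(B -> A) -> (A=5 B=6)
  7. empty(A) -> (A=0 B=6)
  8. pour(B -> A) -> (A=5 B=1)
  9. empty(A) -> (A=0 B=1)
  10. pour(B -> A) -> (A=1 B=0)
Target reached → yes.

Answer: yes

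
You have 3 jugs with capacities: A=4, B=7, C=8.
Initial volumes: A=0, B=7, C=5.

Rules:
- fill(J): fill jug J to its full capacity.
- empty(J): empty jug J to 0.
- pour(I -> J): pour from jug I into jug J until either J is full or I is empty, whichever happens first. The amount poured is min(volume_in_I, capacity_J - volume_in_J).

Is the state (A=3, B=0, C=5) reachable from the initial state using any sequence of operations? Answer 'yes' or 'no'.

BFS from (A=0, B=7, C=5):
  1. pour(B -> A) -> (A=4 B=3 C=5)
  2. empty(A) -> (A=0 B=3 C=5)
  3. pour(B -> A) -> (A=3 B=0 C=5)
Target reached → yes.

Answer: yes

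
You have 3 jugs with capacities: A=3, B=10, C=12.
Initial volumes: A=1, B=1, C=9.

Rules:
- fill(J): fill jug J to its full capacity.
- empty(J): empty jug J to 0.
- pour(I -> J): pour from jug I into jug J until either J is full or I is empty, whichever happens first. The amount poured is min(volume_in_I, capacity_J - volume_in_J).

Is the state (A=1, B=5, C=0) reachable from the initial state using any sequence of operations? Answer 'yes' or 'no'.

Answer: yes

Derivation:
BFS from (A=1, B=1, C=9):
  1. pour(C -> A) -> (A=3 B=1 C=7)
  2. empty(A) -> (A=0 B=1 C=7)
  3. pour(B -> A) -> (A=1 B=0 C=7)
  4. fill(B) -> (A=1 B=10 C=7)
  5. pour(B -> C) -> (A=1 B=5 C=12)
  6. empty(C) -> (A=1 B=5 C=0)
Target reached → yes.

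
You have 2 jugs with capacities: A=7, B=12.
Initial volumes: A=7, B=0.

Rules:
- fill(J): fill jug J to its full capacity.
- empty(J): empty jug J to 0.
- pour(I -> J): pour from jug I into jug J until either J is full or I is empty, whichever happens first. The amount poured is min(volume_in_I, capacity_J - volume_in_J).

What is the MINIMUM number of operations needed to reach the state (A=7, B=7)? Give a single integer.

Answer: 2

Derivation:
BFS from (A=7, B=0). One shortest path:
  1. pour(A -> B) -> (A=0 B=7)
  2. fill(A) -> (A=7 B=7)
Reached target in 2 moves.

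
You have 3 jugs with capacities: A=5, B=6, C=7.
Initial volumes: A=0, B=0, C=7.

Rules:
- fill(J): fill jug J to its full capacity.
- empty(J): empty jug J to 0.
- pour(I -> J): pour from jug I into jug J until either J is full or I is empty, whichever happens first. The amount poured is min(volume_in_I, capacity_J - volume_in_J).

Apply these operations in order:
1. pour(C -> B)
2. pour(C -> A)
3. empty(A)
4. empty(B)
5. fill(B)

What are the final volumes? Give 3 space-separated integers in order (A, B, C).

Step 1: pour(C -> B) -> (A=0 B=6 C=1)
Step 2: pour(C -> A) -> (A=1 B=6 C=0)
Step 3: empty(A) -> (A=0 B=6 C=0)
Step 4: empty(B) -> (A=0 B=0 C=0)
Step 5: fill(B) -> (A=0 B=6 C=0)

Answer: 0 6 0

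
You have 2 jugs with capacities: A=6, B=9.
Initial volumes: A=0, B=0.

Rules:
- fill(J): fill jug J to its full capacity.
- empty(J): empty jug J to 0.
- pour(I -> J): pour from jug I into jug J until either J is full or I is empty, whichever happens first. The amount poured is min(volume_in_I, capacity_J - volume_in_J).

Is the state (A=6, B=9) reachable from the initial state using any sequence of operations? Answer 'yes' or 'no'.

Answer: yes

Derivation:
BFS from (A=0, B=0):
  1. fill(A) -> (A=6 B=0)
  2. fill(B) -> (A=6 B=9)
Target reached → yes.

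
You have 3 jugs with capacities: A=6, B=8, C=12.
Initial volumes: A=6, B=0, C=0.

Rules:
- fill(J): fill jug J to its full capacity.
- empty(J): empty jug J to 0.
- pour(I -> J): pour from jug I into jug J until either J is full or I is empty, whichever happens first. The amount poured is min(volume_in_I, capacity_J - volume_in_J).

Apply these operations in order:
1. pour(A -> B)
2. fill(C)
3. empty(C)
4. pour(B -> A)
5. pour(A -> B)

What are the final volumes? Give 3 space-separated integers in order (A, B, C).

Answer: 0 6 0

Derivation:
Step 1: pour(A -> B) -> (A=0 B=6 C=0)
Step 2: fill(C) -> (A=0 B=6 C=12)
Step 3: empty(C) -> (A=0 B=6 C=0)
Step 4: pour(B -> A) -> (A=6 B=0 C=0)
Step 5: pour(A -> B) -> (A=0 B=6 C=0)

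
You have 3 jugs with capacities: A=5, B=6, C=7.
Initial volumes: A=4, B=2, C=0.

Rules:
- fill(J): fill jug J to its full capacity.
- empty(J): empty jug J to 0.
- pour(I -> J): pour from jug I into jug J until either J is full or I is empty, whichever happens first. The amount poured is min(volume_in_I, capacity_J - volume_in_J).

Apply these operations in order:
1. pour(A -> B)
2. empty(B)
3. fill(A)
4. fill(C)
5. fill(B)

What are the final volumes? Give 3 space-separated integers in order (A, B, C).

Step 1: pour(A -> B) -> (A=0 B=6 C=0)
Step 2: empty(B) -> (A=0 B=0 C=0)
Step 3: fill(A) -> (A=5 B=0 C=0)
Step 4: fill(C) -> (A=5 B=0 C=7)
Step 5: fill(B) -> (A=5 B=6 C=7)

Answer: 5 6 7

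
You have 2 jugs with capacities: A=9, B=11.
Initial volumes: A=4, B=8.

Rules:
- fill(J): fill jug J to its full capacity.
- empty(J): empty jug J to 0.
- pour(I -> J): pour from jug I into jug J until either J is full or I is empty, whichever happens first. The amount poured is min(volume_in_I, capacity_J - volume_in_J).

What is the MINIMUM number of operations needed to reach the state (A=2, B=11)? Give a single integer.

Answer: 4

Derivation:
BFS from (A=4, B=8). One shortest path:
  1. empty(B) -> (A=4 B=0)
  2. pour(A -> B) -> (A=0 B=4)
  3. fill(A) -> (A=9 B=4)
  4. pour(A -> B) -> (A=2 B=11)
Reached target in 4 moves.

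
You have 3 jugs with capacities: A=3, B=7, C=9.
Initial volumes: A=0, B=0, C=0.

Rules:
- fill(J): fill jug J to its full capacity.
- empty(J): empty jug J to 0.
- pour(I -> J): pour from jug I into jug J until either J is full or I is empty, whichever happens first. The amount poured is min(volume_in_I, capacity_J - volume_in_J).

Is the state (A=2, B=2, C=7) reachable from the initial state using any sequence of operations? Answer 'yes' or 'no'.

BFS explored all 224 reachable states.
Reachable set includes: (0,0,0), (0,0,1), (0,0,2), (0,0,3), (0,0,4), (0,0,5), (0,0,6), (0,0,7), (0,0,8), (0,0,9), (0,1,0), (0,1,1) ...
Target (A=2, B=2, C=7) not in reachable set → no.

Answer: no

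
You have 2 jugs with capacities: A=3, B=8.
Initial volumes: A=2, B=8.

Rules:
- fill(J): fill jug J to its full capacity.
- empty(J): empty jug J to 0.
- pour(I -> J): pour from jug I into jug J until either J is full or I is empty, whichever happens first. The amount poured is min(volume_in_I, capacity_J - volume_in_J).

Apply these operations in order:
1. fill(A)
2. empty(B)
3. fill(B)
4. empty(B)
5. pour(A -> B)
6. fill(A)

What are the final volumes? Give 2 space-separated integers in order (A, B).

Answer: 3 3

Derivation:
Step 1: fill(A) -> (A=3 B=8)
Step 2: empty(B) -> (A=3 B=0)
Step 3: fill(B) -> (A=3 B=8)
Step 4: empty(B) -> (A=3 B=0)
Step 5: pour(A -> B) -> (A=0 B=3)
Step 6: fill(A) -> (A=3 B=3)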